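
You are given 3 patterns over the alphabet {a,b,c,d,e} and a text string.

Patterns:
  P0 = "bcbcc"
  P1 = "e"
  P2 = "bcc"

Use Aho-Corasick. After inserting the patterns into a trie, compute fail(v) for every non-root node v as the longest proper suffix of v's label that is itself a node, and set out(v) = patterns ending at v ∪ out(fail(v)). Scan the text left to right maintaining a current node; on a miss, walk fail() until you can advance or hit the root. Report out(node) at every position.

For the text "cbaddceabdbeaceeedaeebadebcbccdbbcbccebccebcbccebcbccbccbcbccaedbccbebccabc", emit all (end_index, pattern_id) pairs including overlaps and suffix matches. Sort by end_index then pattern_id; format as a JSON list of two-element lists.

Build:
Trie (insert patterns):
  0='ε' goto b→1 e→6
  1='b' goto c→2
  2='bc' goto b→3 c→7
  3='bcb' goto c→4
  4='bcbc' goto c→5
  5='bcbcc' goto ·  ←P0
  6='e' goto ·  ←P1
  7='bcc' goto ·  ←P2

Failure links (BFS by depth):
  n1('b'): parent n0 fail=0; on 'b' 0 → fail=0;  out ∅∪∅=∅
  n6('e'): parent n0 fail=0; on 'e' 0 → fail=0;  out {1}∪∅={1}
  n2('bc'): parent n1 fail=0; on 'c' 0 → fail=0;  out ∅∪∅=∅
  n3('bcb'): parent n2 fail=0; on 'b' 0 → fail=1;  out ∅∪∅=∅
  n7('bcc'): parent n2 fail=0; on 'c' 0 → fail=0;  out {2}∪∅={2}
  n4('bcbc'): parent n3 fail=1; on 'c' 1 → fail=2;  out ∅∪∅=∅
  n5('bcbcc'): parent n4 fail=2; on 'c' 2 → fail=7;  out {0}∪{2}={0,2}

Scan:
i=0 'c': node 0→0
i=1 'b': node 0→1
i=2 'a': node 1→0 (via fail)
i=3 'd': node 0→0
i=4 'd': node 0→0
i=5 'c': node 0→0
i=6 'e': node 0→6  emit P1@[6:6]
i=7 'a': node 6→0 (via fail)
i=8 'b': node 0→1
i=9 'd': node 1→0 (via fail)
i=10 'b': node 0→1
i=11 'e': node 1→6 (via fail)  emit P1@[11:11]
i=12 'a': node 6→0 (via fail)
i=13 'c': node 0→0
i=14 'e': node 0→6  emit P1@[14:14]
i=15 'e': node 6→6 (via fail)  emit P1@[15:15]
i=16 'e': node 6→6 (via fail)  emit P1@[16:16]
i=17 'd': node 6→0 (via fail)
i=18 'a': node 0→0
i=19 'e': node 0→6  emit P1@[19:19]
i=20 'e': node 6→6 (via fail)  emit P1@[20:20]
i=21 'b': node 6→1 (via fail)
i=22 'a': node 1→0 (via fail)
i=23 'd': node 0→0
i=24 'e': node 0→6  emit P1@[24:24]
i=25 'b': node 6→1 (via fail)
i=26 'c': node 1→2
i=27 'b': node 2→3
i=28 'c': node 3→4
i=29 'c': node 4→5  emit P0@[25:29],P2@[27:29]
i=30 'd': node 5→0 (via fail)
i=31 'b': node 0→1
i=32 'b': node 1→1 (via fail)
i=33 'c': node 1→2
i=34 'b': node 2→3
i=35 'c': node 3→4
i=36 'c': node 4→5  emit P0@[32:36],P2@[34:36]
i=37 'e': node 5→6 (via fail)  emit P1@[37:37]
i=38 'b': node 6→1 (via fail)
i=39 'c': node 1→2
i=40 'c': node 2→7  emit P2@[38:40]
i=41 'e': node 7→6 (via fail)  emit P1@[41:41]
i=42 'b': node 6→1 (via fail)
i=43 'c': node 1→2
i=44 'b': node 2→3
i=45 'c': node 3→4
i=46 'c': node 4→5  emit P0@[42:46],P2@[44:46]
i=47 'e': node 5→6 (via fail)  emit P1@[47:47]
i=48 'b': node 6→1 (via fail)
i=49 'c': node 1→2
i=50 'b': node 2→3
i=51 'c': node 3→4
i=52 'c': node 4→5  emit P0@[48:52],P2@[50:52]
i=53 'b': node 5→1 (via fail)
i=54 'c': node 1→2
i=55 'c': node 2→7  emit P2@[53:55]
i=56 'b': node 7→1 (via fail)
i=57 'c': node 1→2
i=58 'b': node 2→3
i=59 'c': node 3→4
i=60 'c': node 4→5  emit P0@[56:60],P2@[58:60]
i=61 'a': node 5→0 (via fail)
i=62 'e': node 0→6  emit P1@[62:62]
i=63 'd': node 6→0 (via fail)
i=64 'b': node 0→1
i=65 'c': node 1→2
i=66 'c': node 2→7  emit P2@[64:66]
i=67 'b': node 7→1 (via fail)
i=68 'e': node 1→6 (via fail)  emit P1@[68:68]
i=69 'b': node 6→1 (via fail)
i=70 'c': node 1→2
i=71 'c': node 2→7  emit P2@[69:71]
i=72 'a': node 7→0 (via fail)
i=73 'b': node 0→1
i=74 'c': node 1→2

Result: [[6,1],[11,1],[14,1],[15,1],[16,1],[19,1],[20,1],[24,1],[29,0],[29,2],[36,0],[36,2],[37,1],[40,2],[41,1],[46,0],[46,2],[47,1],[52,0],[52,2],[55,2],[60,0],[60,2],[62,1],[66,2],[68,1],[71,2]]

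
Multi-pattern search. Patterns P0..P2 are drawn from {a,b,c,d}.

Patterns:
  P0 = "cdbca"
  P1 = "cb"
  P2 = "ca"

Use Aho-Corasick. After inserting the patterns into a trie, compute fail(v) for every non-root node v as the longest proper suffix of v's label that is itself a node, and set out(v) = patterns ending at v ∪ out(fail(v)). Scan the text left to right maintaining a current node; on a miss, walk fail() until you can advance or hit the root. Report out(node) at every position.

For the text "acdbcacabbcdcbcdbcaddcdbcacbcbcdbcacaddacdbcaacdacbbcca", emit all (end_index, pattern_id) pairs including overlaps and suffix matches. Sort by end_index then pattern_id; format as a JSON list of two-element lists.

Build automaton:
Trie (insert patterns):
  0='ε' goto c→1
  1='c' goto a→7 b→6 d→2
  2='cd' goto b→3
  3='cdb' goto c→4
  4='cdbc' goto a→5
  5='cdbca' goto ·  ←P0
  6='cb' goto ·  ←P1
  7='ca' goto ·  ←P2

Failure links (BFS by depth):
  fail(1) 'c': from fail(0)=0 chase 'c': 0 ⇒ 0;  out=∅∪out(0)=∅
  fail(2) 'cd': from fail(1)=0 chase 'd': 0 ⇒ 0;  out=∅∪out(0)=∅
  fail(6) 'cb': from fail(1)=0 chase 'b': 0 ⇒ 0;  out={1}∪out(0)={1}
  fail(7) 'ca': from fail(1)=0 chase 'a': 0 ⇒ 0;  out={2}∪out(0)={2}
  fail(3) 'cdb': from fail(2)=0 chase 'b': 0 ⇒ 0;  out=∅∪out(0)=∅
  fail(4) 'cdbc': from fail(3)=0 chase 'c': 0 ⇒ 1;  out=∅∪out(1)=∅
  fail(5) 'cdbca': from fail(4)=1 chase 'a': 1 ⇒ 7;  out={0}∪out(7)={0,2}

Text stream:
i=0 'a': node 0→0
i=1 'c': node 0→1
i=2 'd': node 1→2
i=3 'b': node 2→3
i=4 'c': node 3→4
i=5 'a': node 4→5  ** P0@[1:5],P2@[4:5]
i=6 'c': node 5→1 (fail-walked)
i=7 'a': node 1→7  ** P2@[6:7]
i=8 'b': node 7→0 (fail-walked)
i=9 'b': node 0→0
i=10 'c': node 0→1
i=11 'd': node 1→2
i=12 'c': node 2→1 (fail-walked)
i=13 'b': node 1→6  ** P1@[12:13]
i=14 'c': node 6→1 (fail-walked)
i=15 'd': node 1→2
i=16 'b': node 2→3
i=17 'c': node 3→4
i=18 'a': node 4→5  ** P0@[14:18],P2@[17:18]
i=19 'd': node 5→0 (fail-walked)
i=20 'd': node 0→0
i=21 'c': node 0→1
i=22 'd': node 1→2
i=23 'b': node 2→3
i=24 'c': node 3→4
i=25 'a': node 4→5  ** P0@[21:25],P2@[24:25]
i=26 'c': node 5→1 (fail-walked)
i=27 'b': node 1→6  ** P1@[26:27]
i=28 'c': node 6→1 (fail-walked)
i=29 'b': node 1→6  ** P1@[28:29]
i=30 'c': node 6→1 (fail-walked)
i=31 'd': node 1→2
i=32 'b': node 2→3
i=33 'c': node 3→4
i=34 'a': node 4→5  ** P0@[30:34],P2@[33:34]
i=35 'c': node 5→1 (fail-walked)
i=36 'a': node 1→7  ** P2@[35:36]
i=37 'd': node 7→0 (fail-walked)
i=38 'd': node 0→0
i=39 'a': node 0→0
i=40 'c': node 0→1
i=41 'd': node 1→2
i=42 'b': node 2→3
i=43 'c': node 3→4
i=44 'a': node 4→5  ** P0@[40:44],P2@[43:44]
i=45 'a': node 5→0 (fail-walked)
i=46 'c': node 0→1
i=47 'd': node 1→2
i=48 'a': node 2→0 (fail-walked)
i=49 'c': node 0→1
i=50 'b': node 1→6  ** P1@[49:50]
i=51 'b': node 6→0 (fail-walked)
i=52 'c': node 0→1
i=53 'c': node 1→1 (fail-walked)
i=54 'a': node 1→7  ** P2@[53:54]

Result: [[5,0],[5,2],[7,2],[13,1],[18,0],[18,2],[25,0],[25,2],[27,1],[29,1],[34,0],[34,2],[36,2],[44,0],[44,2],[50,1],[54,2]]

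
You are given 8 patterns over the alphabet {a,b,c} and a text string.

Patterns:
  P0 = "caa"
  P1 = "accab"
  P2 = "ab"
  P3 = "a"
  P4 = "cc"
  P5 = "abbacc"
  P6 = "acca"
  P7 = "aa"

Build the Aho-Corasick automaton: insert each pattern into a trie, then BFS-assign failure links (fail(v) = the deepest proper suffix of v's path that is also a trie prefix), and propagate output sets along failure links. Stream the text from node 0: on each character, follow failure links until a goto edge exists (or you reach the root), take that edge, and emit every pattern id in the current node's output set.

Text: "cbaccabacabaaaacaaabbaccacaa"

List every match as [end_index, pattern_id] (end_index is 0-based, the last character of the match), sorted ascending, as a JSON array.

Build:
Trie (insert patterns):
  n0 'ε': a→4 c→1
  n1 'c': a→2 c→10
  n2 'ca': a→3
  n3 'caa': ·  ←P0
  n4 'a': a→15 b→9 c→5  ←P3
  n5 'ac': c→6
  n6 'acc': a→7
  n7 'acca': b→8  ←P6
  n8 'accab': ·  ←P1
  n9 'ab': b→11  ←P2
  n10 'cc': ·  ←P4
  n11 'abb': a→12
  n12 'abba': c→13
  n13 'abbac': c→14
  n14 'abbacc': ·  ←P5
  n15 'aa': ·  ←P7

BFS fail/out derivation:
  fail(1) 'c': from fail(0)=0 chase 'c': 0 ⇒ 0;  out=∅∪out(0)=∅
  fail(4) 'a': from fail(0)=0 chase 'a': 0 ⇒ 0;  out={3}∪out(0)={3}
  fail(2) 'ca': from fail(1)=0 chase 'a': 0 ⇒ 4;  out=∅∪out(4)={3}
  fail(5) 'ac': from fail(4)=0 chase 'c': 0 ⇒ 1;  out=∅∪out(1)=∅
  fail(9) 'ab': from fail(4)=0 chase 'b': 0 ⇒ 0;  out={2}∪out(0)={2}
  fail(10) 'cc': from fail(1)=0 chase 'c': 0 ⇒ 1;  out={4}∪out(1)={4}
  fail(15) 'aa': from fail(4)=0 chase 'a': 0 ⇒ 4;  out={7}∪out(4)={3,7}
  fail(3) 'caa': from fail(2)=4 chase 'a': 4 ⇒ 15;  out={0}∪out(15)={0,3,7}
  fail(6) 'acc': from fail(5)=1 chase 'c': 1 ⇒ 10;  out=∅∪out(10)={4}
  fail(11) 'abb': from fail(9)=0 chase 'b': 0 ⇒ 0;  out=∅∪out(0)=∅
  fail(7) 'acca': from fail(6)=10 chase 'a': 10→1 ⇒ 2;  out={6}∪out(2)={3,6}
  fail(12) 'abba': from fail(11)=0 chase 'a': 0 ⇒ 4;  out=∅∪out(4)={3}
  fail(8) 'accab': from fail(7)=2 chase 'b': 2→4 ⇒ 9;  out={1}∪out(9)={1,2}
  fail(13) 'abbac': from fail(12)=4 chase 'c': 4 ⇒ 5;  out=∅∪out(5)=∅
  fail(14) 'abbacc': from fail(13)=5 chase 'c': 5 ⇒ 6;  out={5}∪out(6)={4,5}

Text stream:
i=0 'c': node 0→1
i=1 'b': node 1→0 (via fail)
i=2 'a': node 0→4  ** P3@[2:2]
i=3 'c': node 4→5
i=4 'c': node 5→6  ** P4@[3:4]
i=5 'a': node 6→7  ** P3@[5:5],P6@[2:5]
i=6 'b': node 7→8  ** P1@[2:6],P2@[5:6]
i=7 'a': node 8→4 (via fail)  ** P3@[7:7]
i=8 'c': node 4→5
i=9 'a': node 5→2 (via fail)  ** P3@[9:9]
i=10 'b': node 2→9 (via fail)  ** P2@[9:10]
i=11 'a': node 9→4 (via fail)  ** P3@[11:11]
i=12 'a': node 4→15  ** P3@[12:12],P7@[11:12]
i=13 'a': node 15→15 (via fail)  ** P3@[13:13],P7@[12:13]
i=14 'a': node 15→15 (via fail)  ** P3@[14:14],P7@[13:14]
i=15 'c': node 15→5 (via fail)
i=16 'a': node 5→2 (via fail)  ** P3@[16:16]
i=17 'a': node 2→3  ** P0@[15:17],P3@[17:17],P7@[16:17]
i=18 'a': node 3→15 (via fail)  ** P3@[18:18],P7@[17:18]
i=19 'b': node 15→9 (via fail)  ** P2@[18:19]
i=20 'b': node 9→11
i=21 'a': node 11→12  ** P3@[21:21]
i=22 'c': node 12→13
i=23 'c': node 13→14  ** P4@[22:23],P5@[18:23]
i=24 'a': node 14→7 (via fail)  ** P3@[24:24],P6@[21:24]
i=25 'c': node 7→5 (via fail)
i=26 'a': node 5→2 (via fail)  ** P3@[26:26]
i=27 'a': node 2→3  ** P0@[25:27],P3@[27:27],P7@[26:27]

Matches: [[2,3],[4,4],[5,3],[5,6],[6,1],[6,2],[7,3],[9,3],[10,2],[11,3],[12,3],[12,7],[13,3],[13,7],[14,3],[14,7],[16,3],[17,0],[17,3],[17,7],[18,3],[18,7],[19,2],[21,3],[23,4],[23,5],[24,3],[24,6],[26,3],[27,0],[27,3],[27,7]]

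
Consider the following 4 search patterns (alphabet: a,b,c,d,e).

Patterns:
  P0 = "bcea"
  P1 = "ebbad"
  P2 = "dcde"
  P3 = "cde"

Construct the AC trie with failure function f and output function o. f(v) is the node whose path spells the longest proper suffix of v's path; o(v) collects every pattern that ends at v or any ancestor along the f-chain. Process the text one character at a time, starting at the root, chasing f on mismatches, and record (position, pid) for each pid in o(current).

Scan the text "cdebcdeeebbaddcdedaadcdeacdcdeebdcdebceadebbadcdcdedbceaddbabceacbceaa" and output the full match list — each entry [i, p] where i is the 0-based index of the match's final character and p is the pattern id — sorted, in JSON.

Build:
Trie nodes:
  n0 'ε': b→1 c→14 d→10 e→5
  n1 'b': c→2
  n2 'bc': e→3
  n3 'bce': a→4
  n4 'bcea': ·  ←P0
  n5 'e': b→6
  n6 'eb': b→7
  n7 'ebb': a→8
  n8 'ebba': d→9
  n9 'ebbad': ·  ←P1
  n10 'd': c→11
  n11 'dc': d→12
  n12 'dcd': e→13
  n13 'dcde': ·  ←P2
  n14 'c': d→15
  n15 'cd': e→16
  n16 'cde': ·  ←P3

BFS fail/out derivation:
  fail(1) 'b': from fail(0)=0 chase 'b': 0 ⇒ 0;  out=∅∪out(0)=∅
  fail(5) 'e': from fail(0)=0 chase 'e': 0 ⇒ 0;  out=∅∪out(0)=∅
  fail(10) 'd': from fail(0)=0 chase 'd': 0 ⇒ 0;  out=∅∪out(0)=∅
  fail(14) 'c': from fail(0)=0 chase 'c': 0 ⇒ 0;  out=∅∪out(0)=∅
  fail(2) 'bc': from fail(1)=0 chase 'c': 0 ⇒ 14;  out=∅∪out(14)=∅
  fail(6) 'eb': from fail(5)=0 chase 'b': 0 ⇒ 1;  out=∅∪out(1)=∅
  fail(11) 'dc': from fail(10)=0 chase 'c': 0 ⇒ 14;  out=∅∪out(14)=∅
  fail(15) 'cd': from fail(14)=0 chase 'd': 0 ⇒ 10;  out=∅∪out(10)=∅
  fail(3) 'bce': from fail(2)=14 chase 'e': 14→0 ⇒ 5;  out=∅∪out(5)=∅
  fail(7) 'ebb': from fail(6)=1 chase 'b': 1→0 ⇒ 1;  out=∅∪out(1)=∅
  fail(12) 'dcd': from fail(11)=14 chase 'd': 14 ⇒ 15;  out=∅∪out(15)=∅
  fail(16) 'cde': from fail(15)=10 chase 'e': 10→0 ⇒ 5;  out={3}∪out(5)={3}
  fail(4) 'bcea': from fail(3)=5 chase 'a': 5→0 ⇒ 0;  out={0}∪out(0)={0}
  fail(8) 'ebba': from fail(7)=1 chase 'a': 1→0 ⇒ 0;  out=∅∪out(0)=∅
  fail(13) 'dcde': from fail(12)=15 chase 'e': 15 ⇒ 16;  out={2}∪out(16)={2,3}
  fail(9) 'ebbad': from fail(8)=0 chase 'd': 0 ⇒ 10;  out={1}∪out(10)={1}

Scan:
pos 0 'c': at 14
pos 1 'd': at 15
pos 2 'e': at 16  emit P3@[0:2]
pos 3 'b': at 6 (fail-walked)
pos 4 'c': at 2 (fail-walked)
pos 5 'd': at 15 (fail-walked)
pos 6 'e': at 16  emit P3@[4:6]
pos 7 'e': at 5 (fail-walked)
pos 8 'e': at 5 (fail-walked)
pos 9 'b': at 6
pos 10 'b': at 7
pos 11 'a': at 8
pos 12 'd': at 9  emit P1@[8:12]
pos 13 'd': at 10 (fail-walked)
pos 14 'c': at 11
pos 15 'd': at 12
pos 16 'e': at 13  emit P2@[13:16],P3@[14:16]
pos 17 'd': at 10 (fail-walked)
pos 18 'a': at 0 (fail-walked)
pos 19 'a': at 0
pos 20 'd': at 10
pos 21 'c': at 11
pos 22 'd': at 12
pos 23 'e': at 13  emit P2@[20:23],P3@[21:23]
pos 24 'a': at 0 (fail-walked)
pos 25 'c': at 14
pos 26 'd': at 15
pos 27 'c': at 11 (fail-walked)
pos 28 'd': at 12
pos 29 'e': at 13  emit P2@[26:29],P3@[27:29]
pos 30 'e': at 5 (fail-walked)
pos 31 'b': at 6
pos 32 'd': at 10 (fail-walked)
pos 33 'c': at 11
pos 34 'd': at 12
pos 35 'e': at 13  emit P2@[32:35],P3@[33:35]
pos 36 'b': at 6 (fail-walked)
pos 37 'c': at 2 (fail-walked)
pos 38 'e': at 3
pos 39 'a': at 4  emit P0@[36:39]
pos 40 'd': at 10 (fail-walked)
pos 41 'e': at 5 (fail-walked)
pos 42 'b': at 6
pos 43 'b': at 7
pos 44 'a': at 8
pos 45 'd': at 9  emit P1@[41:45]
pos 46 'c': at 11 (fail-walked)
pos 47 'd': at 12
pos 48 'c': at 11 (fail-walked)
pos 49 'd': at 12
pos 50 'e': at 13  emit P2@[47:50],P3@[48:50]
pos 51 'd': at 10 (fail-walked)
pos 52 'b': at 1 (fail-walked)
pos 53 'c': at 2
pos 54 'e': at 3
pos 55 'a': at 4  emit P0@[52:55]
pos 56 'd': at 10 (fail-walked)
pos 57 'd': at 10 (fail-walked)
pos 58 'b': at 1 (fail-walked)
pos 59 'a': at 0 (fail-walked)
pos 60 'b': at 1
pos 61 'c': at 2
pos 62 'e': at 3
pos 63 'a': at 4  emit P0@[60:63]
pos 64 'c': at 14 (fail-walked)
pos 65 'b': at 1 (fail-walked)
pos 66 'c': at 2
pos 67 'e': at 3
pos 68 'a': at 4  emit P0@[65:68]
pos 69 'a': at 0 (fail-walked)

Result: [[2,3],[6,3],[12,1],[16,2],[16,3],[23,2],[23,3],[29,2],[29,3],[35,2],[35,3],[39,0],[45,1],[50,2],[50,3],[55,0],[63,0],[68,0]]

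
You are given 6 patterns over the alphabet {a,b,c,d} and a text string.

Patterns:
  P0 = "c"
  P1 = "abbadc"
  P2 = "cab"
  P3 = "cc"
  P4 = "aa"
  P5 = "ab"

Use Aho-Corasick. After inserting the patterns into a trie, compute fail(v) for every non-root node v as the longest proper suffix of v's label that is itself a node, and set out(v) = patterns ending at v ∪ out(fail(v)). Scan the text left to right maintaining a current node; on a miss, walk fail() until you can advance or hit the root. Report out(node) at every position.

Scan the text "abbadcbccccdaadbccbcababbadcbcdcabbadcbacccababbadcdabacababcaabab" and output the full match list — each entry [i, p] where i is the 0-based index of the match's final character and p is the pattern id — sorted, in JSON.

Build automaton:
Trie nodes:
  0='ε' goto a→2 c→1
  1='c' goto a→8 c→10  ←P0
  2='a' goto a→11 b→3
  3='ab' goto b→4  ←P5
  4='abb' goto a→5
  5='abba' goto d→6
  6='abbad' goto c→7
  7='abbadc' goto ·  ←P1
  8='ca' goto b→9
  9='cab' goto ·  ←P2
  10='cc' goto ·  ←P3
  11='aa' goto ·  ←P4

Failure links (BFS by depth):
  fail(1) 'c': from fail(0)=0 chase 'c': 0 ⇒ 0;  out={0}∪out(0)={0}
  fail(2) 'a': from fail(0)=0 chase 'a': 0 ⇒ 0;  out=∅∪out(0)=∅
  fail(3) 'ab': from fail(2)=0 chase 'b': 0 ⇒ 0;  out={5}∪out(0)={5}
  fail(8) 'ca': from fail(1)=0 chase 'a': 0 ⇒ 2;  out=∅∪out(2)=∅
  fail(10) 'cc': from fail(1)=0 chase 'c': 0 ⇒ 1;  out={3}∪out(1)={0,3}
  fail(11) 'aa': from fail(2)=0 chase 'a': 0 ⇒ 2;  out={4}∪out(2)={4}
  fail(4) 'abb': from fail(3)=0 chase 'b': 0 ⇒ 0;  out=∅∪out(0)=∅
  fail(9) 'cab': from fail(8)=2 chase 'b': 2 ⇒ 3;  out={2}∪out(3)={2,5}
  fail(5) 'abba': from fail(4)=0 chase 'a': 0 ⇒ 2;  out=∅∪out(2)=∅
  fail(6) 'abbad': from fail(5)=2 chase 'd': 2→0 ⇒ 0;  out=∅∪out(0)=∅
  fail(7) 'abbadc': from fail(6)=0 chase 'c': 0 ⇒ 1;  out={1}∪out(1)={0,1}

Text stream:
pos 0 'a': at 2
pos 1 'b': at 3  emit P5@[0:1]
pos 2 'b': at 4
pos 3 'a': at 5
pos 4 'd': at 6
pos 5 'c': at 7  emit P0@[5:5],P1@[0:5]
pos 6 'b': at 0 ·f
pos 7 'c': at 1  emit P0@[7:7]
pos 8 'c': at 10  emit P0@[8:8],P3@[7:8]
pos 9 'c': at 10 ·f  emit P0@[9:9],P3@[8:9]
pos 10 'c': at 10 ·f  emit P0@[10:10],P3@[9:10]
pos 11 'd': at 0 ·f
pos 12 'a': at 2
pos 13 'a': at 11  emit P4@[12:13]
pos 14 'd': at 0 ·f
pos 15 'b': at 0
pos 16 'c': at 1  emit P0@[16:16]
pos 17 'c': at 10  emit P0@[17:17],P3@[16:17]
pos 18 'b': at 0 ·f
pos 19 'c': at 1  emit P0@[19:19]
pos 20 'a': at 8
pos 21 'b': at 9  emit P2@[19:21],P5@[20:21]
pos 22 'a': at 2 ·f
pos 23 'b': at 3  emit P5@[22:23]
pos 24 'b': at 4
pos 25 'a': at 5
pos 26 'd': at 6
pos 27 'c': at 7  emit P0@[27:27],P1@[22:27]
pos 28 'b': at 0 ·f
pos 29 'c': at 1  emit P0@[29:29]
pos 30 'd': at 0 ·f
pos 31 'c': at 1  emit P0@[31:31]
pos 32 'a': at 8
pos 33 'b': at 9  emit P2@[31:33],P5@[32:33]
pos 34 'b': at 4 ·f
pos 35 'a': at 5
pos 36 'd': at 6
pos 37 'c': at 7  emit P0@[37:37],P1@[32:37]
pos 38 'b': at 0 ·f
pos 39 'a': at 2
pos 40 'c': at 1 ·f  emit P0@[40:40]
pos 41 'c': at 10  emit P0@[41:41],P3@[40:41]
pos 42 'c': at 10 ·f  emit P0@[42:42],P3@[41:42]
pos 43 'a': at 8 ·f
pos 44 'b': at 9  emit P2@[42:44],P5@[43:44]
pos 45 'a': at 2 ·f
pos 46 'b': at 3  emit P5@[45:46]
pos 47 'b': at 4
pos 48 'a': at 5
pos 49 'd': at 6
pos 50 'c': at 7  emit P0@[50:50],P1@[45:50]
pos 51 'd': at 0 ·f
pos 52 'a': at 2
pos 53 'b': at 3  emit P5@[52:53]
pos 54 'a': at 2 ·f
pos 55 'c': at 1 ·f  emit P0@[55:55]
pos 56 'a': at 8
pos 57 'b': at 9  emit P2@[55:57],P5@[56:57]
pos 58 'a': at 2 ·f
pos 59 'b': at 3  emit P5@[58:59]
pos 60 'c': at 1 ·f  emit P0@[60:60]
pos 61 'a': at 8
pos 62 'a': at 11 ·f  emit P4@[61:62]
pos 63 'b': at 3 ·f  emit P5@[62:63]
pos 64 'a': at 2 ·f
pos 65 'b': at 3  emit P5@[64:65]

Matches: [[1,5],[5,0],[5,1],[7,0],[8,0],[8,3],[9,0],[9,3],[10,0],[10,3],[13,4],[16,0],[17,0],[17,3],[19,0],[21,2],[21,5],[23,5],[27,0],[27,1],[29,0],[31,0],[33,2],[33,5],[37,0],[37,1],[40,0],[41,0],[41,3],[42,0],[42,3],[44,2],[44,5],[46,5],[50,0],[50,1],[53,5],[55,0],[57,2],[57,5],[59,5],[60,0],[62,4],[63,5],[65,5]]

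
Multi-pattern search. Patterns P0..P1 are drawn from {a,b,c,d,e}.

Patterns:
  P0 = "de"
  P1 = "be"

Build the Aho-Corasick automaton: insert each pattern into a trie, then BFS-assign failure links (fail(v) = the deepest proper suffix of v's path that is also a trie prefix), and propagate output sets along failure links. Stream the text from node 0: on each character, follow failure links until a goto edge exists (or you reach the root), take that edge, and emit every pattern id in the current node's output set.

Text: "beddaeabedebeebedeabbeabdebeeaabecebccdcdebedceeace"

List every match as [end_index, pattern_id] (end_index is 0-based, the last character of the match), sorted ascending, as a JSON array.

Build automaton:
Trie (insert patterns):
  0='ε' goto b→3 d→1
  1='d' goto e→2
  2='de' goto ·  [P0 ends]
  3='b' goto e→4
  4='be' goto ·  [P1 ends]

BFS fail/out derivation:
  n1('d'): parent n0 fail=0; on 'd' 0 → fail=0;  out ∅∪∅=∅
  n3('b'): parent n0 fail=0; on 'b' 0 → fail=0;  out ∅∪∅=∅
  n2('de'): parent n1 fail=0; on 'e' 0 → fail=0;  out {0}∪∅={0}
  n4('be'): parent n3 fail=0; on 'e' 0 → fail=0;  out {1}∪∅={1}

Run:
[0] read 'b'  n0⇒n3
[1] read 'e'  n3⇒n4  ** P1@[0:1]
[2] read 'd'  n4⇒n1 (via fail)
[3] read 'd'  n1⇒n1 (via fail)
[4] read 'a'  n1⇒n0 (via fail)
[5] read 'e'  n0⇒n0
[6] read 'a'  n0⇒n0
[7] read 'b'  n0⇒n3
[8] read 'e'  n3⇒n4  ** P1@[7:8]
[9] read 'd'  n4⇒n1 (via fail)
[10] read 'e'  n1⇒n2  ** P0@[9:10]
[11] read 'b'  n2⇒n3 (via fail)
[12] read 'e'  n3⇒n4  ** P1@[11:12]
[13] read 'e'  n4⇒n0 (via fail)
[14] read 'b'  n0⇒n3
[15] read 'e'  n3⇒n4  ** P1@[14:15]
[16] read 'd'  n4⇒n1 (via fail)
[17] read 'e'  n1⇒n2  ** P0@[16:17]
[18] read 'a'  n2⇒n0 (via fail)
[19] read 'b'  n0⇒n3
[20] read 'b'  n3⇒n3 (via fail)
[21] read 'e'  n3⇒n4  ** P1@[20:21]
[22] read 'a'  n4⇒n0 (via fail)
[23] read 'b'  n0⇒n3
[24] read 'd'  n3⇒n1 (via fail)
[25] read 'e'  n1⇒n2  ** P0@[24:25]
[26] read 'b'  n2⇒n3 (via fail)
[27] read 'e'  n3⇒n4  ** P1@[26:27]
[28] read 'e'  n4⇒n0 (via fail)
[29] read 'a'  n0⇒n0
[30] read 'a'  n0⇒n0
[31] read 'b'  n0⇒n3
[32] read 'e'  n3⇒n4  ** P1@[31:32]
[33] read 'c'  n4⇒n0 (via fail)
[34] read 'e'  n0⇒n0
[35] read 'b'  n0⇒n3
[36] read 'c'  n3⇒n0 (via fail)
[37] read 'c'  n0⇒n0
[38] read 'd'  n0⇒n1
[39] read 'c'  n1⇒n0 (via fail)
[40] read 'd'  n0⇒n1
[41] read 'e'  n1⇒n2  ** P0@[40:41]
[42] read 'b'  n2⇒n3 (via fail)
[43] read 'e'  n3⇒n4  ** P1@[42:43]
[44] read 'd'  n4⇒n1 (via fail)
[45] read 'c'  n1⇒n0 (via fail)
[46] read 'e'  n0⇒n0
[47] read 'e'  n0⇒n0
[48] read 'a'  n0⇒n0
[49] read 'c'  n0⇒n0
[50] read 'e'  n0⇒n0

All matches (sorted): [[1,1],[8,1],[10,0],[12,1],[15,1],[17,0],[21,1],[25,0],[27,1],[32,1],[41,0],[43,1]]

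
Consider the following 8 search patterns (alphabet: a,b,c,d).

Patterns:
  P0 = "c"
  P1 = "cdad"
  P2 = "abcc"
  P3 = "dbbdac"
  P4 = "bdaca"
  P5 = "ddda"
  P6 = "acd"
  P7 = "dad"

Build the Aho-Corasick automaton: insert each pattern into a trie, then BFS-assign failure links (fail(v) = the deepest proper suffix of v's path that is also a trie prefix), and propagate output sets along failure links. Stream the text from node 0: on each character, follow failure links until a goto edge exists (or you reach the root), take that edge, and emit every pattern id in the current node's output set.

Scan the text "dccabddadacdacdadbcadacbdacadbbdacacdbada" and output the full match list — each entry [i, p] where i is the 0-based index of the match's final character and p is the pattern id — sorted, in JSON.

Construct AC machine:
Trie (insert patterns):
  0='ε' goto a→5 b→15 c→1 d→9
  1='c' goto d→2  ←P0
  2='cd' goto a→3
  3='cda' goto d→4
  4='cdad' goto ·  ←P1
  5='a' goto b→6 c→23
  6='ab' goto c→7
  7='abc' goto c→8
  8='abcc' goto ·  ←P2
  9='d' goto a→25 b→10 d→20
  10='db' goto b→11
  11='dbb' goto d→12
  12='dbbd' goto a→13
  13='dbbda' goto c→14
  14='dbbdac' goto ·  ←P3
  15='b' goto d→16
  16='bd' goto a→17
  17='bda' goto c→18
  18='bdac' goto a→19
  19='bdaca' goto ·  ←P4
  20='dd' goto d→21
  21='ddd' goto a→22
  22='ddda' goto ·  ←P5
  23='ac' goto d→24
  24='acd' goto ·  ←P6
  25='da' goto d→26
  26='dad' goto ·  ←P7

BFS fail/out derivation:
  fail(1) 'c': from fail(0)=0 chase 'c': 0 ⇒ 0;  out={0}∪out(0)={0}
  fail(5) 'a': from fail(0)=0 chase 'a': 0 ⇒ 0;  out=∅∪out(0)=∅
  fail(9) 'd': from fail(0)=0 chase 'd': 0 ⇒ 0;  out=∅∪out(0)=∅
  fail(15) 'b': from fail(0)=0 chase 'b': 0 ⇒ 0;  out=∅∪out(0)=∅
  fail(2) 'cd': from fail(1)=0 chase 'd': 0 ⇒ 9;  out=∅∪out(9)=∅
  fail(6) 'ab': from fail(5)=0 chase 'b': 0 ⇒ 15;  out=∅∪out(15)=∅
  fail(10) 'db': from fail(9)=0 chase 'b': 0 ⇒ 15;  out=∅∪out(15)=∅
  fail(16) 'bd': from fail(15)=0 chase 'd': 0 ⇒ 9;  out=∅∪out(9)=∅
  fail(20) 'dd': from fail(9)=0 chase 'd': 0 ⇒ 9;  out=∅∪out(9)=∅
  fail(23) 'ac': from fail(5)=0 chase 'c': 0 ⇒ 1;  out=∅∪out(1)={0}
  fail(25) 'da': from fail(9)=0 chase 'a': 0 ⇒ 5;  out=∅∪out(5)=∅
  fail(3) 'cda': from fail(2)=9 chase 'a': 9 ⇒ 25;  out=∅∪out(25)=∅
  fail(7) 'abc': from fail(6)=15 chase 'c': 15→0 ⇒ 1;  out=∅∪out(1)={0}
  fail(11) 'dbb': from fail(10)=15 chase 'b': 15→0 ⇒ 15;  out=∅∪out(15)=∅
  fail(17) 'bda': from fail(16)=9 chase 'a': 9 ⇒ 25;  out=∅∪out(25)=∅
  fail(21) 'ddd': from fail(20)=9 chase 'd': 9 ⇒ 20;  out=∅∪out(20)=∅
  fail(24) 'acd': from fail(23)=1 chase 'd': 1 ⇒ 2;  out={6}∪out(2)={6}
  fail(26) 'dad': from fail(25)=5 chase 'd': 5→0 ⇒ 9;  out={7}∪out(9)={7}
  fail(4) 'cdad': from fail(3)=25 chase 'd': 25 ⇒ 26;  out={1}∪out(26)={1,7}
  fail(8) 'abcc': from fail(7)=1 chase 'c': 1→0 ⇒ 1;  out={2}∪out(1)={0,2}
  fail(12) 'dbbd': from fail(11)=15 chase 'd': 15 ⇒ 16;  out=∅∪out(16)=∅
  fail(18) 'bdac': from fail(17)=25 chase 'c': 25→5 ⇒ 23;  out=∅∪out(23)={0}
  fail(22) 'ddda': from fail(21)=20 chase 'a': 20→9 ⇒ 25;  out={5}∪out(25)={5}
  fail(13) 'dbbda': from fail(12)=16 chase 'a': 16 ⇒ 17;  out=∅∪out(17)=∅
  fail(19) 'bdaca': from fail(18)=23 chase 'a': 23→1→0 ⇒ 5;  out={4}∪out(5)={4}
  fail(14) 'dbbdac': from fail(13)=17 chase 'c': 17 ⇒ 18;  out={3}∪out(18)={0,3}

Text stream:
pos 0 'd': at 9
pos 1 'c': at 1 (fail-walked)  → match P0@[1:1]
pos 2 'c': at 1 (fail-walked)  → match P0@[2:2]
pos 3 'a': at 5 (fail-walked)
pos 4 'b': at 6
pos 5 'd': at 16 (fail-walked)
pos 6 'd': at 20 (fail-walked)
pos 7 'a': at 25 (fail-walked)
pos 8 'd': at 26  → match P7@[6:8]
pos 9 'a': at 25 (fail-walked)
pos 10 'c': at 23 (fail-walked)  → match P0@[10:10]
pos 11 'd': at 24  → match P6@[9:11]
pos 12 'a': at 3 (fail-walked)
pos 13 'c': at 23 (fail-walked)  → match P0@[13:13]
pos 14 'd': at 24  → match P6@[12:14]
pos 15 'a': at 3 (fail-walked)
pos 16 'd': at 4  → match P1@[13:16],P7@[14:16]
pos 17 'b': at 10 (fail-walked)
pos 18 'c': at 1 (fail-walked)  → match P0@[18:18]
pos 19 'a': at 5 (fail-walked)
pos 20 'd': at 9 (fail-walked)
pos 21 'a': at 25
pos 22 'c': at 23 (fail-walked)  → match P0@[22:22]
pos 23 'b': at 15 (fail-walked)
pos 24 'd': at 16
pos 25 'a': at 17
pos 26 'c': at 18  → match P0@[26:26]
pos 27 'a': at 19  → match P4@[23:27]
pos 28 'd': at 9 (fail-walked)
pos 29 'b': at 10
pos 30 'b': at 11
pos 31 'd': at 12
pos 32 'a': at 13
pos 33 'c': at 14  → match P0@[33:33],P3@[28:33]
pos 34 'a': at 19 (fail-walked)  → match P4@[30:34]
pos 35 'c': at 23 (fail-walked)  → match P0@[35:35]
pos 36 'd': at 24  → match P6@[34:36]
pos 37 'b': at 10 (fail-walked)
pos 38 'a': at 5 (fail-walked)
pos 39 'd': at 9 (fail-walked)
pos 40 'a': at 25

Matches: [[1,0],[2,0],[8,7],[10,0],[11,6],[13,0],[14,6],[16,1],[16,7],[18,0],[22,0],[26,0],[27,4],[33,0],[33,3],[34,4],[35,0],[36,6]]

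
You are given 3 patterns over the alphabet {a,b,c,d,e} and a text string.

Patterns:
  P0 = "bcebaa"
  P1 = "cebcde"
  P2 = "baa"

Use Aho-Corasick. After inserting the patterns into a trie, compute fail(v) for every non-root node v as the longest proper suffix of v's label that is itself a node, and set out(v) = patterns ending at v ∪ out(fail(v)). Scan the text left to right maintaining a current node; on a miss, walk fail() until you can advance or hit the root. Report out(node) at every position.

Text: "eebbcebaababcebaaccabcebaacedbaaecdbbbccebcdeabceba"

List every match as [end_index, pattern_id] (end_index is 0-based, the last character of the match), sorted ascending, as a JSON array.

Build automaton:
Trie (insert patterns):
  0='ε' goto b→1 c→7
  1='b' goto a→13 c→2
  2='bc' goto e→3
  3='bce' goto b→4
  4='bceb' goto a→5
  5='bceba' goto a→6
  6='bcebaa' goto ·  ←P0
  7='c' goto e→8
  8='ce' goto b→9
  9='ceb' goto c→10
  10='cebc' goto d→11
  11='cebcd' goto e→12
  12='cebcde' goto ·  ←P1
  13='ba' goto a→14
  14='baa' goto ·  ←P2

Failure links (BFS by depth):
  n1('b'): parent n0 fail=0; on 'b' 0 → fail=0;  out ∅∪∅=∅
  n7('c'): parent n0 fail=0; on 'c' 0 → fail=0;  out ∅∪∅=∅
  n2('bc'): parent n1 fail=0; on 'c' 0 → fail=7;  out ∅∪∅=∅
  n8('ce'): parent n7 fail=0; on 'e' 0 → fail=0;  out ∅∪∅=∅
  n13('ba'): parent n1 fail=0; on 'a' 0 → fail=0;  out ∅∪∅=∅
  n3('bce'): parent n2 fail=7; on 'e' 7 → fail=8;  out ∅∪∅=∅
  n9('ceb'): parent n8 fail=0; on 'b' 0 → fail=1;  out ∅∪∅=∅
  n14('baa'): parent n13 fail=0; on 'a' 0 → fail=0;  out {2}∪∅={2}
  n4('bceb'): parent n3 fail=8; on 'b' 8 → fail=9;  out ∅∪∅=∅
  n10('cebc'): parent n9 fail=1; on 'c' 1 → fail=2;  out ∅∪∅=∅
  n5('bceba'): parent n4 fail=9; on 'a' 9→1 → fail=13;  out ∅∪∅=∅
  n11('cebcd'): parent n10 fail=2; on 'd' 2→7→0 → fail=0;  out ∅∪∅=∅
  n6('bcebaa'): parent n5 fail=13; on 'a' 13 → fail=14;  out {0}∪{2}={0,2}
  n12('cebcde'): parent n11 fail=0; on 'e' 0 → fail=0;  out {1}∪∅={1}

Text stream:
i=0 'e': node 0→0
i=1 'e': node 0→0
i=2 'b': node 0→1
i=3 'b': node 1→1 (via fail)
i=4 'c': node 1→2
i=5 'e': node 2→3
i=6 'b': node 3→4
i=7 'a': node 4→5
i=8 'a': node 5→6  ** P0@[3:8],P2@[6:8]
i=9 'b': node 6→1 (via fail)
i=10 'a': node 1→13
i=11 'b': node 13→1 (via fail)
i=12 'c': node 1→2
i=13 'e': node 2→3
i=14 'b': node 3→4
i=15 'a': node 4→5
i=16 'a': node 5→6  ** P0@[11:16],P2@[14:16]
i=17 'c': node 6→7 (via fail)
i=18 'c': node 7→7 (via fail)
i=19 'a': node 7→0 (via fail)
i=20 'b': node 0→1
i=21 'c': node 1→2
i=22 'e': node 2→3
i=23 'b': node 3→4
i=24 'a': node 4→5
i=25 'a': node 5→6  ** P0@[20:25],P2@[23:25]
i=26 'c': node 6→7 (via fail)
i=27 'e': node 7→8
i=28 'd': node 8→0 (via fail)
i=29 'b': node 0→1
i=30 'a': node 1→13
i=31 'a': node 13→14  ** P2@[29:31]
i=32 'e': node 14→0 (via fail)
i=33 'c': node 0→7
i=34 'd': node 7→0 (via fail)
i=35 'b': node 0→1
i=36 'b': node 1→1 (via fail)
i=37 'b': node 1→1 (via fail)
i=38 'c': node 1→2
i=39 'c': node 2→7 (via fail)
i=40 'e': node 7→8
i=41 'b': node 8→9
i=42 'c': node 9→10
i=43 'd': node 10→11
i=44 'e': node 11→12  ** P1@[39:44]
i=45 'a': node 12→0 (via fail)
i=46 'b': node 0→1
i=47 'c': node 1→2
i=48 'e': node 2→3
i=49 'b': node 3→4
i=50 'a': node 4→5

All matches (sorted): [[8,0],[8,2],[16,0],[16,2],[25,0],[25,2],[31,2],[44,1]]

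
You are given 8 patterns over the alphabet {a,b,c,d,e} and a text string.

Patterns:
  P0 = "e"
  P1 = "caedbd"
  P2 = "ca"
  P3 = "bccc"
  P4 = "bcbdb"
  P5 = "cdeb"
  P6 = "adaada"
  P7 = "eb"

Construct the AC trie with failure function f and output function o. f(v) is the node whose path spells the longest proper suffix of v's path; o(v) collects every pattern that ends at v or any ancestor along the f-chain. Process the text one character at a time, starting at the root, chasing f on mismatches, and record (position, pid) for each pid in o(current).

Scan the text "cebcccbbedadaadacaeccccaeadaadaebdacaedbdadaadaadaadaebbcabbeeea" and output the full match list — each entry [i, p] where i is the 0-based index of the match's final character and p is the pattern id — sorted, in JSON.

Build automaton:
Trie (insert patterns):
  n0 'ε': a→18 b→8 c→2 e→1
  n1 'e': b→24  ←P0
  n2 'c': a→3 d→15
  n3 'ca': e→4  ←P2
  n4 'cae': d→5
  n5 'caed': b→6
  n6 'caedb': d→7
  n7 'caedbd': ·  ←P1
  n8 'b': c→9
  n9 'bc': b→12 c→10
  n10 'bcc': c→11
  n11 'bccc': ·  ←P3
  n12 'bcb': d→13
  n13 'bcbd': b→14
  n14 'bcbdb': ·  ←P4
  n15 'cd': e→16
  n16 'cde': b→17
  n17 'cdeb': ·  ←P5
  n18 'a': d→19
  n19 'ad': a→20
  n20 'ada': a→21
  n21 'adaa': d→22
  n22 'adaad': a→23
  n23 'adaada': ·  ←P6
  n24 'eb': ·  ←P7

BFS fail/out derivation:
  n1('e'): parent n0 fail=0; on 'e' 0 → fail=0;  out {0}∪∅={0}
  n2('c'): parent n0 fail=0; on 'c' 0 → fail=0;  out ∅∪∅=∅
  n8('b'): parent n0 fail=0; on 'b' 0 → fail=0;  out ∅∪∅=∅
  n18('a'): parent n0 fail=0; on 'a' 0 → fail=0;  out ∅∪∅=∅
  n3('ca'): parent n2 fail=0; on 'a' 0 → fail=18;  out {2}∪∅={2}
  n9('bc'): parent n8 fail=0; on 'c' 0 → fail=2;  out ∅∪∅=∅
  n15('cd'): parent n2 fail=0; on 'd' 0 → fail=0;  out ∅∪∅=∅
  n19('ad'): parent n18 fail=0; on 'd' 0 → fail=0;  out ∅∪∅=∅
  n24('eb'): parent n1 fail=0; on 'b' 0 → fail=8;  out {7}∪∅={7}
  n4('cae'): parent n3 fail=18; on 'e' 18→0 → fail=1;  out ∅∪{0}={0}
  n10('bcc'): parent n9 fail=2; on 'c' 2→0 → fail=2;  out ∅∪∅=∅
  n12('bcb'): parent n9 fail=2; on 'b' 2→0 → fail=8;  out ∅∪∅=∅
  n16('cde'): parent n15 fail=0; on 'e' 0 → fail=1;  out ∅∪{0}={0}
  n20('ada'): parent n19 fail=0; on 'a' 0 → fail=18;  out ∅∪∅=∅
  n5('caed'): parent n4 fail=1; on 'd' 1→0 → fail=0;  out ∅∪∅=∅
  n11('bccc'): parent n10 fail=2; on 'c' 2→0 → fail=2;  out {3}∪∅={3}
  n13('bcbd'): parent n12 fail=8; on 'd' 8→0 → fail=0;  out ∅∪∅=∅
  n17('cdeb'): parent n16 fail=1; on 'b' 1 → fail=24;  out {5}∪{7}={5,7}
  n21('adaa'): parent n20 fail=18; on 'a' 18→0 → fail=18;  out ∅∪∅=∅
  n6('caedb'): parent n5 fail=0; on 'b' 0 → fail=8;  out ∅∪∅=∅
  n14('bcbdb'): parent n13 fail=0; on 'b' 0 → fail=8;  out {4}∪∅={4}
  n22('adaad'): parent n21 fail=18; on 'd' 18 → fail=19;  out ∅∪∅=∅
  n7('caedbd'): parent n6 fail=8; on 'd' 8→0 → fail=0;  out {1}∪∅={1}
  n23('adaada'): parent n22 fail=19; on 'a' 19 → fail=20;  out {6}∪∅={6}

Scan:
i=0 'c': node 0→2
i=1 'e': node 2→1 ·f  ** P0@[1:1]
i=2 'b': node 1→24  ** P7@[1:2]
i=3 'c': node 24→9 ·f
i=4 'c': node 9→10
i=5 'c': node 10→11  ** P3@[2:5]
i=6 'b': node 11→8 ·f
i=7 'b': node 8→8 ·f
i=8 'e': node 8→1 ·f  ** P0@[8:8]
i=9 'd': node 1→0 ·f
i=10 'a': node 0→18
i=11 'd': node 18→19
i=12 'a': node 19→20
i=13 'a': node 20→21
i=14 'd': node 21→22
i=15 'a': node 22→23  ** P6@[10:15]
i=16 'c': node 23→2 ·f
i=17 'a': node 2→3  ** P2@[16:17]
i=18 'e': node 3→4  ** P0@[18:18]
i=19 'c': node 4→2 ·f
i=20 'c': node 2→2 ·f
i=21 'c': node 2→2 ·f
i=22 'c': node 2→2 ·f
i=23 'a': node 2→3  ** P2@[22:23]
i=24 'e': node 3→4  ** P0@[24:24]
i=25 'a': node 4→18 ·f
i=26 'd': node 18→19
i=27 'a': node 19→20
i=28 'a': node 20→21
i=29 'd': node 21→22
i=30 'a': node 22→23  ** P6@[25:30]
i=31 'e': node 23→1 ·f  ** P0@[31:31]
i=32 'b': node 1→24  ** P7@[31:32]
i=33 'd': node 24→0 ·f
i=34 'a': node 0→18
i=35 'c': node 18→2 ·f
i=36 'a': node 2→3  ** P2@[35:36]
i=37 'e': node 3→4  ** P0@[37:37]
i=38 'd': node 4→5
i=39 'b': node 5→6
i=40 'd': node 6→7  ** P1@[35:40]
i=41 'a': node 7→18 ·f
i=42 'd': node 18→19
i=43 'a': node 19→20
i=44 'a': node 20→21
i=45 'd': node 21→22
i=46 'a': node 22→23  ** P6@[41:46]
i=47 'a': node 23→21 ·f
i=48 'd': node 21→22
i=49 'a': node 22→23  ** P6@[44:49]
i=50 'a': node 23→21 ·f
i=51 'd': node 21→22
i=52 'a': node 22→23  ** P6@[47:52]
i=53 'e': node 23→1 ·f  ** P0@[53:53]
i=54 'b': node 1→24  ** P7@[53:54]
i=55 'b': node 24→8 ·f
i=56 'c': node 8→9
i=57 'a': node 9→3 ·f  ** P2@[56:57]
i=58 'b': node 3→8 ·f
i=59 'b': node 8→8 ·f
i=60 'e': node 8→1 ·f  ** P0@[60:60]
i=61 'e': node 1→1 ·f  ** P0@[61:61]
i=62 'e': node 1→1 ·f  ** P0@[62:62]
i=63 'a': node 1→18 ·f

All matches (sorted): [[1,0],[2,7],[5,3],[8,0],[15,6],[17,2],[18,0],[23,2],[24,0],[30,6],[31,0],[32,7],[36,2],[37,0],[40,1],[46,6],[49,6],[52,6],[53,0],[54,7],[57,2],[60,0],[61,0],[62,0]]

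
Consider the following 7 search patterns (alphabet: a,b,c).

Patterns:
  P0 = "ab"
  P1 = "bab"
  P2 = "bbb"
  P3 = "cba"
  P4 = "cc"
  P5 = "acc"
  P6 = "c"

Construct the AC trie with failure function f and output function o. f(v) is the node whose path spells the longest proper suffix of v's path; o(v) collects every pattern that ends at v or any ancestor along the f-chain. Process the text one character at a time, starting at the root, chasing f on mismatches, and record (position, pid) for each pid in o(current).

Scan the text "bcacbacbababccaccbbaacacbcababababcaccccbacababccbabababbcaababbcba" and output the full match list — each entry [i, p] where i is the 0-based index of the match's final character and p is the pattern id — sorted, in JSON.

Build automaton:
Trie nodes:
  n0 'ε': a→1 b→3 c→8
  n1 'a': b→2 c→12
  n2 'ab': ·  ←P0
  n3 'b': a→4 b→6
  n4 'ba': b→5
  n5 'bab': ·  ←P1
  n6 'bb': b→7
  n7 'bbb': ·  ←P2
  n8 'c': b→9 c→11  ←P6
  n9 'cb': a→10
  n10 'cba': ·  ←P3
  n11 'cc': ·  ←P4
  n12 'ac': c→13
  n13 'acc': ·  ←P5

BFS fail/out derivation:
  n1('a'): parent n0 fail=0; on 'a' 0 → fail=0;  out ∅∪∅=∅
  n3('b'): parent n0 fail=0; on 'b' 0 → fail=0;  out ∅∪∅=∅
  n8('c'): parent n0 fail=0; on 'c' 0 → fail=0;  out {6}∪∅={6}
  n2('ab'): parent n1 fail=0; on 'b' 0 → fail=3;  out {0}∪∅={0}
  n4('ba'): parent n3 fail=0; on 'a' 0 → fail=1;  out ∅∪∅=∅
  n6('bb'): parent n3 fail=0; on 'b' 0 → fail=3;  out ∅∪∅=∅
  n9('cb'): parent n8 fail=0; on 'b' 0 → fail=3;  out ∅∪∅=∅
  n11('cc'): parent n8 fail=0; on 'c' 0 → fail=8;  out {4}∪{6}={4,6}
  n12('ac'): parent n1 fail=0; on 'c' 0 → fail=8;  out ∅∪{6}={6}
  n5('bab'): parent n4 fail=1; on 'b' 1 → fail=2;  out {1}∪{0}={0,1}
  n7('bbb'): parent n6 fail=3; on 'b' 3 → fail=6;  out {2}∪∅={2}
  n10('cba'): parent n9 fail=3; on 'a' 3 → fail=4;  out {3}∪∅={3}
  n13('acc'): parent n12 fail=8; on 'c' 8 → fail=11;  out {5}∪{4,6}={4,5,6}

Run:
i=0 'b': node 0→3
i=1 'c': node 3→8 ·f  → match P6@[1:1]
i=2 'a': node 8→1 ·f
i=3 'c': node 1→12  → match P6@[3:3]
i=4 'b': node 12→9 ·f
i=5 'a': node 9→10  → match P3@[3:5]
i=6 'c': node 10→12 ·f  → match P6@[6:6]
i=7 'b': node 12→9 ·f
i=8 'a': node 9→10  → match P3@[6:8]
i=9 'b': node 10→5 ·f  → match P0@[8:9],P1@[7:9]
i=10 'a': node 5→4 ·f
i=11 'b': node 4→5  → match P0@[10:11],P1@[9:11]
i=12 'c': node 5→8 ·f  → match P6@[12:12]
i=13 'c': node 8→11  → match P4@[12:13],P6@[13:13]
i=14 'a': node 11→1 ·f
i=15 'c': node 1→12  → match P6@[15:15]
i=16 'c': node 12→13  → match P4@[15:16],P5@[14:16],P6@[16:16]
i=17 'b': node 13→9 ·f
i=18 'b': node 9→6 ·f
i=19 'a': node 6→4 ·f
i=20 'a': node 4→1 ·f
i=21 'c': node 1→12  → match P6@[21:21]
i=22 'a': node 12→1 ·f
i=23 'c': node 1→12  → match P6@[23:23]
i=24 'b': node 12→9 ·f
i=25 'c': node 9→8 ·f  → match P6@[25:25]
i=26 'a': node 8→1 ·f
i=27 'b': node 1→2  → match P0@[26:27]
i=28 'a': node 2→4 ·f
i=29 'b': node 4→5  → match P0@[28:29],P1@[27:29]
i=30 'a': node 5→4 ·f
i=31 'b': node 4→5  → match P0@[30:31],P1@[29:31]
i=32 'a': node 5→4 ·f
i=33 'b': node 4→5  → match P0@[32:33],P1@[31:33]
i=34 'c': node 5→8 ·f  → match P6@[34:34]
i=35 'a': node 8→1 ·f
i=36 'c': node 1→12  → match P6@[36:36]
i=37 'c': node 12→13  → match P4@[36:37],P5@[35:37],P6@[37:37]
i=38 'c': node 13→11 ·f  → match P4@[37:38],P6@[38:38]
i=39 'c': node 11→11 ·f  → match P4@[38:39],P6@[39:39]
i=40 'b': node 11→9 ·f
i=41 'a': node 9→10  → match P3@[39:41]
i=42 'c': node 10→12 ·f  → match P6@[42:42]
i=43 'a': node 12→1 ·f
i=44 'b': node 1→2  → match P0@[43:44]
i=45 'a': node 2→4 ·f
i=46 'b': node 4→5  → match P0@[45:46],P1@[44:46]
i=47 'c': node 5→8 ·f  → match P6@[47:47]
i=48 'c': node 8→11  → match P4@[47:48],P6@[48:48]
i=49 'b': node 11→9 ·f
i=50 'a': node 9→10  → match P3@[48:50]
i=51 'b': node 10→5 ·f  → match P0@[50:51],P1@[49:51]
i=52 'a': node 5→4 ·f
i=53 'b': node 4→5  → match P0@[52:53],P1@[51:53]
i=54 'a': node 5→4 ·f
i=55 'b': node 4→5  → match P0@[54:55],P1@[53:55]
i=56 'b': node 5→6 ·f
i=57 'c': node 6→8 ·f  → match P6@[57:57]
i=58 'a': node 8→1 ·f
i=59 'a': node 1→1 ·f
i=60 'b': node 1→2  → match P0@[59:60]
i=61 'a': node 2→4 ·f
i=62 'b': node 4→5  → match P0@[61:62],P1@[60:62]
i=63 'b': node 5→6 ·f
i=64 'c': node 6→8 ·f  → match P6@[64:64]
i=65 'b': node 8→9
i=66 'a': node 9→10  → match P3@[64:66]

Result: [[1,6],[3,6],[5,3],[6,6],[8,3],[9,0],[9,1],[11,0],[11,1],[12,6],[13,4],[13,6],[15,6],[16,4],[16,5],[16,6],[21,6],[23,6],[25,6],[27,0],[29,0],[29,1],[31,0],[31,1],[33,0],[33,1],[34,6],[36,6],[37,4],[37,5],[37,6],[38,4],[38,6],[39,4],[39,6],[41,3],[42,6],[44,0],[46,0],[46,1],[47,6],[48,4],[48,6],[50,3],[51,0],[51,1],[53,0],[53,1],[55,0],[55,1],[57,6],[60,0],[62,0],[62,1],[64,6],[66,3]]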